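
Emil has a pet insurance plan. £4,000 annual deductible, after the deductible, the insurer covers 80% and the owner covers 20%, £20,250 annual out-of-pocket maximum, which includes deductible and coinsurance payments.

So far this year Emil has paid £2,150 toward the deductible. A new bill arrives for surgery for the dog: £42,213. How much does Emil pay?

£9,922.60

Deductible still to meet: £4,000 − £2,150 = £1,850.
After the £1,850 deductible portion, £42,213 − £1,850 = £40,363 is subject to coinsurance.
20% of £40,363 = £8,072.60 falls to the owner.
So the owner owes £1,850 + £8,072.60 = £9,922.60 before any cap.
Total out-of-pocket so far would be £2,150 + £9,922.60 = £12,072.60, below the £20,250 cap — no reduction.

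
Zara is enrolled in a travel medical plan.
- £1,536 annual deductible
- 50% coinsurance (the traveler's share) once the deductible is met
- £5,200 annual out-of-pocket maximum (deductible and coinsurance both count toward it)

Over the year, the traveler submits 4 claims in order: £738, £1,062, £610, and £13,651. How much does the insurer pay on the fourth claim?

£10,424

Claim 1 — £738: all of it applies to the deductible. Traveler owes £738 (running OOP £738). Insurer: £738 − £738 = £0.
Claim 2 — £1,062: £798 to deductible, leaving £264; coinsurance £264 × 50% = £132. Traveler pays £930; OOP now £1,668. Insurer: £1,062 − £930 = £132.
Claim 3 — £610: deductible already satisfied, so traveler's share is 50% × £610 = £305. Traveler pays £305; OOP now £1,973. Insurer: £610 − £305 = £305.
Claim 4 — £13,651: 50% coinsurance on £13,651 = £6,825.50. That would push OOP to £8,798.50, over the £5,200 cap, so traveler pays £5,200 − £1,973 = £3,227. Insurer: £13,651 − £3,227 = £10,424.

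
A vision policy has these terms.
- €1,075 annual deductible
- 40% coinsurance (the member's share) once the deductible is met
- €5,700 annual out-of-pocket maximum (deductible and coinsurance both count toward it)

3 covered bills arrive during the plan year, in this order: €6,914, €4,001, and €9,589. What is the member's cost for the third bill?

€689

Claim 1 — €6,914: deductible takes €1,075, €5,839 remains; coinsurance €5,839 × 40% = €2,335.60. Cost to member: €3,410.60. OOP to date €3,410.60.
Claim 2 — €4,001: deductible met; 40% of €4,001 = €1,600.40. Member pays €1,600.40; OOP now €5,011.
Claim 3 — €9,589: 40% coinsurance on €9,589 = €3,835.60. Adding that to €5,011 gives €8,846.60, past the €5,700 cap; member pays only €5,700 − €5,011 = €689.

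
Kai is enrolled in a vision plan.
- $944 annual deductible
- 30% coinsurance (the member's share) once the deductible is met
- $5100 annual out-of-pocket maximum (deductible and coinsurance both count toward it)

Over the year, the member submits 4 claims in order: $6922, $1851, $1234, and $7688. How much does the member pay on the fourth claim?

$1437.10

Claim 1 — $6922: $944 finishes the deductible; $5978 goes to coinsurance; 30% of $5978 = $1793.40. Member pays $2737.40; OOP now $2737.40.
Claim 2 — $1851: deductible already satisfied, so member's share is 30% × $1851 = $555.30. Member pays $555.30; OOP now $3292.70.
Claim 3 — $1234: deductible already satisfied, so member's share is 30% × $1234 = $370.20. Cost to member: $370.20. OOP to date $3662.90.
Claim 4 — $7688: deductible already satisfied, so member's share is 30% × $7688 = $2306.40. That would push OOP to $5969.30, over the $5100 cap, so member pays $5100 − $3662.90 = $1437.10.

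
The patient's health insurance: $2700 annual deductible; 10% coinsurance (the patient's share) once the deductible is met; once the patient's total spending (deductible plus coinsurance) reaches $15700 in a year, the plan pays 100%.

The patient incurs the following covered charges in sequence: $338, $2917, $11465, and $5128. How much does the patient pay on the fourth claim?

Claim 1 ($338): all of it applies to the deductible. Patient owes $338 (running OOP $338).
Claim 2 ($2917): $2362 finishes the deductible; $555 goes to coinsurance; coinsurance $555 × 10% = $55.50. Patient owes $2417.50 (running OOP $2755.50).
Claim 3 ($11465): 10% coinsurance on $11465 = $1146.50. Cost to patient: $1146.50. OOP to date $3902.
Claim 4 ($5128): deductible already satisfied, so patient's share is 10% × $5128 = $512.80. Cost to patient: $512.80. OOP to date $4414.80.

$512.80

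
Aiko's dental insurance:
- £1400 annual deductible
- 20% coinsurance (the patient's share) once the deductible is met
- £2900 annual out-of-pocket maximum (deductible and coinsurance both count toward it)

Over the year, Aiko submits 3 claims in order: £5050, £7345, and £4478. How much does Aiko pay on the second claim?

£770

#1 (£5050): £1400 finishes the deductible; £3650 goes to coinsurance; patient's 20% is £730. Patient pays £2130; OOP now £2130.
#2 (£7345): 20% coinsurance on £7345 = £1469. OOP would hit £3599 > £2900, so the cap limits the patient to £2900 − £2130 = £770.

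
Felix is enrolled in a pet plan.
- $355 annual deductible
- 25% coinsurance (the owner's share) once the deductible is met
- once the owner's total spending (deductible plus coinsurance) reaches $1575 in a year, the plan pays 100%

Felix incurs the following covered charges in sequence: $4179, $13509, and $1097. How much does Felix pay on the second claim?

$264

Claim 1 — $4179: $355 finishes the deductible; $3824 goes to coinsurance; owner's 25% is $956. Owner pays $1311; OOP now $1311.
Claim 2 — $13509: 25% coinsurance on $13509 = $3377.25. Adding that to $1311 gives $4688.25, past the $1575 cap; owner pays only $1575 − $1311 = $264.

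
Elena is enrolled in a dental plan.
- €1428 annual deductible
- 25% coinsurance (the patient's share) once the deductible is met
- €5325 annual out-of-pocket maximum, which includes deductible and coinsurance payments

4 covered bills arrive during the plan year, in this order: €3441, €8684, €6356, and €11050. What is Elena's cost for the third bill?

#1 (€3441): €1428 to deductible, leaving €2013; 25% of €2013 = €503.25. Patient pays €1931.25; OOP now €1931.25.
#2 (€8684): deductible met; 25% of €8684 = €2171. Patient pays €2171; OOP now €4102.25.
#3 (€6356): deductible met; 25% of €6356 = €1589. That would push OOP to €5691.25, over the €5325 cap, so patient pays €5325 − €4102.25 = €1222.75.

€1222.75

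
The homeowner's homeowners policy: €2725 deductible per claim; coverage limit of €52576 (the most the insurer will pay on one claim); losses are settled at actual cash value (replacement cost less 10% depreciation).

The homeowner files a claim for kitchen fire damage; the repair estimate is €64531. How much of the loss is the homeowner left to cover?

€11955

Actual cash value after 10% depreciation: €64531 × 90% = €58077.90.
After the deductible, €58077.90 − €2725 = €55352.90 remains.
The €52576 per-incident cap binds; insurer pays €52576.
The homeowner bears the rest of the original loss: €64531 − €52576 = €11955.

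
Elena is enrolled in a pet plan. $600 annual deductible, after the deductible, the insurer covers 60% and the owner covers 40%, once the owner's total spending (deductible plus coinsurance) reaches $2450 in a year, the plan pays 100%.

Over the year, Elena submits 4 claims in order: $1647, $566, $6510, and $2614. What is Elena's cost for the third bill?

$1204.80

Claim 1 ($1647): $600 to deductible, leaving $1047; owner's 40% is $418.80. Owner pays $1018.80; OOP now $1018.80.
Claim 2 ($566): deductible met; 40% of $566 = $226.40. Owner owes $226.40 (running OOP $1245.20).
Claim 3 ($6510): deductible already satisfied, so owner's share is 40% × $6510 = $2604. That would push OOP to $3849.20, over the $2450 cap, so owner pays $2450 − $1245.20 = $1204.80.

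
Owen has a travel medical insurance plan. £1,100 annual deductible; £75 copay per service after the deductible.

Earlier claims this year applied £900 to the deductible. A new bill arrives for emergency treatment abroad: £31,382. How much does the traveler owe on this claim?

£275

Deductible still to meet: £1,100 − £900 = £200.
After the £200 deductible portion, £31,382 − £200 = £31,182 is subject to the copay.
Copay on this service: £75.
That puts the traveler's cost at £200 + £75 = £275.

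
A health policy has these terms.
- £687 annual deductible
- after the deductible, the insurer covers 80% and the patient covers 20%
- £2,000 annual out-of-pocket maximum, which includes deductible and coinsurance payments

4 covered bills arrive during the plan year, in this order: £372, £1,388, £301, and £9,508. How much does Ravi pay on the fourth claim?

#1 (£372): all of it applies to the deductible. Cost to patient: £372. OOP to date £372.
#2 (£1,388): £315 finishes the deductible; £1,073 goes to coinsurance; patient's 20% is £214.60. Cost to patient: £529.60. OOP to date £901.60.
#3 (£301): 20% coinsurance on £301 = £60.20. Patient owes £60.20 (running OOP £961.80).
#4 (£9,508): deductible already satisfied, so patient's share is 20% × £9,508 = £1,901.60. That would push OOP to £2,863.40, over the £2,000 cap, so patient pays £2,000 − £961.80 = £1,038.20.

£1,038.20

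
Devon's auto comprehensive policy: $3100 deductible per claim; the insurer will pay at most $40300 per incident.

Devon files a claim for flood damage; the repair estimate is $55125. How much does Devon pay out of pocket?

$14825

Less the $3100 deductible: $55125 − $3100 = $52025.
$52025 exceeds the $40300 limit, so the insurer pays the limit: $40300.
The policyholder bears the rest of the original loss: $55125 − $40300 = $14825.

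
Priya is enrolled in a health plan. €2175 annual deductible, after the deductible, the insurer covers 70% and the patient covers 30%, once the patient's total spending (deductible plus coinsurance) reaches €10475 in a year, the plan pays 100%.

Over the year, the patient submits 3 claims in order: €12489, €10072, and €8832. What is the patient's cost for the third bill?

€2184.20

Claim 1 — €12489: €2175 finishes the deductible; €10314 goes to coinsurance; coinsurance €10314 × 30% = €3094.20. Patient owes €5269.20 (running OOP €5269.20).
Claim 2 — €10072: deductible met; 30% of €10072 = €3021.60. Patient pays €3021.60; OOP now €8290.80.
Claim 3 — €8832: deductible met; 30% of €8832 = €2649.60. Adding that to €8290.80 gives €10940.40, past the €10475 cap; patient pays only €10475 − €8290.80 = €2184.20.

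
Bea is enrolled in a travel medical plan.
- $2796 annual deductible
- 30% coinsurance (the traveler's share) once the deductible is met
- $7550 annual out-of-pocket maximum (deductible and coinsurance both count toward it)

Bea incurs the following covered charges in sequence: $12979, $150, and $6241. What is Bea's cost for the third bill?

$1654.10

Bill 1, $12979: $2796 to deductible, leaving $10183; coinsurance $10183 × 30% = $3054.90. Traveler owes $5850.90 (running OOP $5850.90).
Bill 2, $150: 30% coinsurance on $150 = $45. Traveler pays $45; OOP now $5895.90.
Bill 3, $6241: deductible met; 30% of $6241 = $1872.30. OOP would hit $7768.20 > $7550, so the cap limits the traveler to $7550 − $5895.90 = $1654.10.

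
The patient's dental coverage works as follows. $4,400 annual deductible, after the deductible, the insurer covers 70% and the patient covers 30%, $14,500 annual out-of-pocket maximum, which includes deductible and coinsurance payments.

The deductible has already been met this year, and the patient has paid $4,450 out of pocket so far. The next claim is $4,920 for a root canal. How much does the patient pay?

$1,476

The deductible is already satisfied, so the full bill goes to coinsurance.
Coinsurance: $4,920 × 30% = $1,476.
Year-to-date out-of-pocket becomes $4,450 + $1,476 = $5,926, still under the $14,500 maximum, so no cap applies.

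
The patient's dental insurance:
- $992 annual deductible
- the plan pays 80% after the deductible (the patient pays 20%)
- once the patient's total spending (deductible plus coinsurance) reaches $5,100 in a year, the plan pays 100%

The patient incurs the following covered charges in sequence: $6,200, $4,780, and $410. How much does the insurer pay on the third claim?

$328

Claim 1 — $6,200: $992 to deductible, leaving $5,208; coinsurance $5,208 × 20% = $1,041.60. Cost to patient: $2,033.60. OOP to date $2,033.60. Plan pays $6,200 − $2,033.60 = $4,166.40.
Claim 2 — $4,780: 20% coinsurance on $4,780 = $956. Cost to patient: $956. OOP to date $2,989.60. Plan pays $4,780 − $956 = $3,824.
Claim 3 — $410: 20% coinsurance on $410 = $82. Cost to patient: $82. OOP to date $3,071.60. Plan pays $410 − $82 = $328.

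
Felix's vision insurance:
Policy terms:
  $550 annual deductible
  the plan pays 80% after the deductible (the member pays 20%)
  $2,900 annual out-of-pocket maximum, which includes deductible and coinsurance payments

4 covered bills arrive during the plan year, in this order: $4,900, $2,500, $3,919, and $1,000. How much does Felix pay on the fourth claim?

Bill 1, $4,900: $550 to deductible, leaving $4,350; coinsurance $4,350 × 20% = $870. Member pays $1,420; OOP now $1,420.
Bill 2, $2,500: 20% coinsurance on $2,500 = $500. Cost to member: $500. OOP to date $1,920.
Bill 3, $3,919: 20% coinsurance on $3,919 = $783.80. Member owes $783.80 (running OOP $2,703.80).
Bill 4, $1,000: deductible already satisfied, so member's share is 20% × $1,000 = $200. Adding that to $2,703.80 gives $2,903.80, past the $2,900 cap; member pays only $2,900 − $2,703.80 = $196.20.

$196.20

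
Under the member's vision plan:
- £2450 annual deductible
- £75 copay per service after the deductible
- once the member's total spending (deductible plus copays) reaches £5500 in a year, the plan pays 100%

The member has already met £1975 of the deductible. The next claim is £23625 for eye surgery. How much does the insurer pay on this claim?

Deductible still to meet: £2450 − £1975 = £475.
The remaining £23150 (= £23625 − £475) moves to the copay.
Copay on this service: £75.
So the member owes £475 + £75 = £550 before any cap.
Year-to-date out-of-pocket becomes £1975 + £550 = £2525, still under the £5500 maximum, so no cap applies.
The insurer covers the remainder: £23625 − £550 = £23075.

£23075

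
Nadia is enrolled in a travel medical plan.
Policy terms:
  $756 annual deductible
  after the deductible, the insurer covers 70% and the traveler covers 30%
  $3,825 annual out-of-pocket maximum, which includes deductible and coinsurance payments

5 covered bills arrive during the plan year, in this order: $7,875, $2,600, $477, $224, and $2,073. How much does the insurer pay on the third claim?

$333.90

Claim 1 — $7,875: $756 finishes the deductible; $7,119 goes to coinsurance; 30% of $7,119 = $2,135.70. Traveler owes $2,891.70 (running OOP $2,891.70). Insurer: $7,875 − $2,891.70 = $4,983.30.
Claim 2 — $2,600: deductible met; 30% of $2,600 = $780. Cost to traveler: $780. OOP to date $3,671.70. Plan pays $2,600 − $780 = $1,820.
Claim 3 — $477: deductible already satisfied, so traveler's share is 30% × $477 = $143.10. Traveler pays $143.10; OOP now $3,814.80. Insurer: $477 − $143.10 = $333.90.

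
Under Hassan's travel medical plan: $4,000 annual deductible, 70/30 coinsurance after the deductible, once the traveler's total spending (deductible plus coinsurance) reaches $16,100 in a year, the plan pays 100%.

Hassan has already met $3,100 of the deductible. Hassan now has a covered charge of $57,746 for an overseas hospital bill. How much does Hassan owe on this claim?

$13,000

Remaining deductible: $4,000 − $3,100 = $900.
That leaves $57,746 − $900 = $56,846 for coinsurance.
Traveler's 30% share of $56,846 is $17,053.80.
Traveler responsibility before any cap: $900 + $17,053.80 = $17,953.80.
That would bring total out-of-pocket to $21,053.80, past the $16,100 cap. The traveler is capped at $16,100 − $3,100 = $13,000 on this claim.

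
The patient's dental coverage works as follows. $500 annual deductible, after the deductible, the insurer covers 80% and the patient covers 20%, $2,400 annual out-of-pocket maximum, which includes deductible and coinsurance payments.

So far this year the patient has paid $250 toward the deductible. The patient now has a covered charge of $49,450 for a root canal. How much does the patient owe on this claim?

$2,150

Deductible still to meet: $500 − $250 = $250.
After the $250 deductible portion, $49,450 − $250 = $49,200 is subject to coinsurance.
20% of $49,200 = $9,840 falls to the patient.
Patient responsibility before any cap: $250 + $9,840 = $10,090.
Adding $10,090 to the $250 already spent would give $10,340, which exceeds the $2,400 cap; the patient pays just $2,400 − $250 = $2,150.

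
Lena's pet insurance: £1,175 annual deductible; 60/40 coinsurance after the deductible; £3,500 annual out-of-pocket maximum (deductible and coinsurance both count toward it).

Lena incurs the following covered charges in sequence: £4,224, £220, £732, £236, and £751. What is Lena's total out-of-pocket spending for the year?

Claim 1 — £4,224: £1,175 to deductible, leaving £3,049; owner's 40% is £1,219.60. Cost to owner: £2,394.60. OOP to date £2,394.60.
Claim 2 — £220: 40% coinsurance on £220 = £88. Owner owes £88 (running OOP £2,482.60).
Claim 3 — £732: deductible already satisfied, so owner's share is 40% × £732 = £292.80. Owner pays £292.80; OOP now £2,775.40.
Claim 4 — £236: deductible met; 40% of £236 = £94.40. Owner pays £94.40; OOP now £2,869.80.
Claim 5 — £751: 40% coinsurance on £751 = £300.40. Owner owes £300.40 (running OOP £3,170.20).
Summing the owner's payments: £2,394.60 + £88 + £292.80 + £94.40 + £300.40 = £3,170.20.

£3,170.20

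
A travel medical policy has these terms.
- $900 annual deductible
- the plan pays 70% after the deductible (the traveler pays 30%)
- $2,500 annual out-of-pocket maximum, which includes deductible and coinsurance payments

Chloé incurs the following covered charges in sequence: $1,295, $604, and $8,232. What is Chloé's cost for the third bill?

$1,300.30

#1 ($1,295): deductible takes $900, $395 remains; 30% of $395 = $118.50. Cost to traveler: $1,018.50. OOP to date $1,018.50.
#2 ($604): deductible met; 30% of $604 = $181.20. Traveler owes $181.20 (running OOP $1,199.70).
#3 ($8,232): deductible already satisfied, so traveler's share is 30% × $8,232 = $2,469.60. Adding that to $1,199.70 gives $3,669.30, past the $2,500 cap; traveler pays only $2,500 − $1,199.70 = $1,300.30.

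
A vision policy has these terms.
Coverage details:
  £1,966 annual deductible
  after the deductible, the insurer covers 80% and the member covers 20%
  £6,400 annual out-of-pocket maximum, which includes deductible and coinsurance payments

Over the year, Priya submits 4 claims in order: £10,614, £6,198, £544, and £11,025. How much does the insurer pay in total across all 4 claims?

£21,981

Claim 1 — £10,614: £1,966 finishes the deductible; £8,648 goes to coinsurance; 20% of £8,648 = £1,729.60. Cost to member: £3,695.60. OOP to date £3,695.60. Insurer: £10,614 − £3,695.60 = £6,918.40.
Claim 2 — £6,198: deductible already satisfied, so member's share is 20% × £6,198 = £1,239.60. Cost to member: £1,239.60. OOP to date £4,935.20. Plan pays £6,198 − £1,239.60 = £4,958.40.
Claim 3 — £544: 20% coinsurance on £544 = £108.80. Cost to member: £108.80. OOP to date £5,044. Insurer: £544 − £108.80 = £435.20.
Claim 4 — £11,025: deductible met; 20% of £11,025 = £2,205. OOP would hit £7,249 > £6,400, so the cap limits the member to £6,400 − £5,044 = £1,356. Insurer: £11,025 − £1,356 = £9,669.
Insurer total: £6,918.40 + £4,958.40 + £435.20 + £9,669 = £21,981.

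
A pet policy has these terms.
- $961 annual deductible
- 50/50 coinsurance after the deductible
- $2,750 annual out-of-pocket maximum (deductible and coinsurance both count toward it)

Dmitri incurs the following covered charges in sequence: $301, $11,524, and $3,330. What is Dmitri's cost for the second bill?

$2,449

Claim 1 — $301: entire amount goes to the deductible. Cost to owner: $301. OOP to date $301.
Claim 2 — $11,524: $660 finishes the deductible; $10,864 goes to coinsurance; owner's 50% is $5,432. Deductible plus coinsurance: $660 + $5,432 = $6,092. OOP would hit $6,393 > $2,750, so the cap limits the owner to $2,750 − $301 = $2,449.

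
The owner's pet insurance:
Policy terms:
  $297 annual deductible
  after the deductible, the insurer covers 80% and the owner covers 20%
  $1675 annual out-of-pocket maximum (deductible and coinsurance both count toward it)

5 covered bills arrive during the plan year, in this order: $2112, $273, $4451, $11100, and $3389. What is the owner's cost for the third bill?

Claim 1 — $2112: deductible takes $297, $1815 remains; 20% of $1815 = $363. Owner pays $660; OOP now $660.
Claim 2 — $273: 20% coinsurance on $273 = $54.60. Owner pays $54.60; OOP now $714.60.
Claim 3 — $4451: deductible already satisfied, so owner's share is 20% × $4451 = $890.20. Owner pays $890.20; OOP now $1604.80.

$890.20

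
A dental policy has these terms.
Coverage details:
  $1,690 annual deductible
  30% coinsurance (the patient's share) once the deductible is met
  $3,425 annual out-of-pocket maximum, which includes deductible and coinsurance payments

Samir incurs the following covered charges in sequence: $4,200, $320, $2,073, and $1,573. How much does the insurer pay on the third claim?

$1,451.10

Bill 1, $4,200: deductible takes $1,690, $2,510 remains; coinsurance $2,510 × 30% = $753. Cost to patient: $2,443. OOP to date $2,443. Insurer: $4,200 − $2,443 = $1,757.
Bill 2, $320: deductible met; 30% of $320 = $96. Patient pays $96; OOP now $2,539. Insurer: $320 − $96 = $224.
Bill 3, $2,073: deductible met; 30% of $2,073 = $621.90. Cost to patient: $621.90. OOP to date $3,160.90. Plan pays $2,073 − $621.90 = $1,451.10.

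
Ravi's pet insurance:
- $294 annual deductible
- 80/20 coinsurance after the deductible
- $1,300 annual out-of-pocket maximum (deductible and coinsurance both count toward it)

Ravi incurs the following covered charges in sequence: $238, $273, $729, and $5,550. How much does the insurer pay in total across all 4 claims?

$5,490

Claim 1 ($238): all of it applies to the deductible. Owner pays $238; OOP now $238. Plan pays $238 − $238 = $0.
Claim 2 ($273): $56 to deductible, leaving $217; owner's 20% is $43.40. Owner pays $99.40; OOP now $337.40. Plan pays $273 − $99.40 = $173.60.
Claim 3 ($729): deductible already satisfied, so owner's share is 20% × $729 = $145.80. Owner pays $145.80; OOP now $483.20. Insurer: $729 − $145.80 = $583.20.
Claim 4 ($5,550): 20% coinsurance on $5,550 = $1,110. That would push OOP to $1,593.20, over the $1,300 cap, so owner pays $1,300 − $483.20 = $816.80. Plan pays $5,550 − $816.80 = $4,733.20.
Insurer total = bills − owner's total = $6,790 − $1,300 = $5,490.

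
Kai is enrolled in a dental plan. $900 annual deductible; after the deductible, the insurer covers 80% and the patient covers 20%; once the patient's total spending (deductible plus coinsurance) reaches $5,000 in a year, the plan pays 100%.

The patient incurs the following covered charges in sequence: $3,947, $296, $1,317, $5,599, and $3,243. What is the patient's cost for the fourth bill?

$1,119.80

#1 ($3,947): $900 finishes the deductible; $3,047 goes to coinsurance; 20% of $3,047 = $609.40. Cost to patient: $1,509.40. OOP to date $1,509.40.
#2 ($296): deductible met; 20% of $296 = $59.20. Cost to patient: $59.20. OOP to date $1,568.60.
#3 ($1,317): deductible met; 20% of $1,317 = $263.40. Patient owes $263.40 (running OOP $1,832).
#4 ($5,599): 20% coinsurance on $5,599 = $1,119.80. Patient pays $1,119.80; OOP now $2,951.80.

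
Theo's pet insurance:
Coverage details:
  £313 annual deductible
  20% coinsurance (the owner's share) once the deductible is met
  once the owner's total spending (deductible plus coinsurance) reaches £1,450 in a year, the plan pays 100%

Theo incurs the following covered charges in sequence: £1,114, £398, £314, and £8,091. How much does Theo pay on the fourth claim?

£834.40

Claim 1 — £1,114: deductible takes £313, £801 remains; owner's 20% is £160.20. Cost to owner: £473.20. OOP to date £473.20.
Claim 2 — £398: deductible met; 20% of £398 = £79.60. Cost to owner: £79.60. OOP to date £552.80.
Claim 3 — £314: deductible already satisfied, so owner's share is 20% × £314 = £62.80. Owner owes £62.80 (running OOP £615.60).
Claim 4 — £8,091: deductible already satisfied, so owner's share is 20% × £8,091 = £1,618.20. OOP would hit £2,233.80 > £1,450, so the cap limits the owner to £1,450 − £615.60 = £834.40.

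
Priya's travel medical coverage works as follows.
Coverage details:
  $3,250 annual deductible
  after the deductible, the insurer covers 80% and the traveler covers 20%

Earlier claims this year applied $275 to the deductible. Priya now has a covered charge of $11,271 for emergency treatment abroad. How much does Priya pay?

$4,634.20

Deductible still to meet: $3,250 − $275 = $2,975.
After the $2,975 deductible portion, $11,271 − $2,975 = $8,296 is subject to coinsurance.
Coinsurance: $8,296 × 20% = $1,659.20.
Traveler responsibility: $2,975 + $1,659.20 = $4,634.20.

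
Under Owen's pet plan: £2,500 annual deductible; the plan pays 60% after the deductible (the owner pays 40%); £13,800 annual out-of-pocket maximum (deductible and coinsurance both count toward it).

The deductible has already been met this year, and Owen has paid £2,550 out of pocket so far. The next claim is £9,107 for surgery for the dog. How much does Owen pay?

£3,642.80

The deductible is already satisfied, so the full bill goes to coinsurance.
40% of £9,107 = £3,642.80 falls to the owner.
Cumulative spending £2,550 + £3,642.80 = £6,192.80 stays under the £13,800 maximum.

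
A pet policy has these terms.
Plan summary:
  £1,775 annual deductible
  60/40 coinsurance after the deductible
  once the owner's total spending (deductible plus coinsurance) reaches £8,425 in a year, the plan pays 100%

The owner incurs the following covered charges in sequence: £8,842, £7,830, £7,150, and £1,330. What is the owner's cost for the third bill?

#1 (£8,842): deductible takes £1,775, £7,067 remains; coinsurance £7,067 × 40% = £2,826.80. Cost to owner: £4,601.80. OOP to date £4,601.80.
#2 (£7,830): deductible already satisfied, so owner's share is 40% × £7,830 = £3,132. Cost to owner: £3,132. OOP to date £7,733.80.
#3 (£7,150): deductible met; 40% of £7,150 = £2,860. Adding that to £7,733.80 gives £10,593.80, past the £8,425 cap; owner pays only £8,425 − £7,733.80 = £691.20.

£691.20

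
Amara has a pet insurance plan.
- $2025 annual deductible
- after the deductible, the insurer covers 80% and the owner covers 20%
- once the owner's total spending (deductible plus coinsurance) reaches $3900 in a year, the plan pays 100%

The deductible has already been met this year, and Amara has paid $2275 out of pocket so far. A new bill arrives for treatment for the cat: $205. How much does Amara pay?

$41

The deductible is already satisfied, so the full bill goes to coinsurance.
Coinsurance: $205 × 20% = $41.
Year-to-date out-of-pocket becomes $2275 + $41 = $2316, still under the $3900 maximum, so no cap applies.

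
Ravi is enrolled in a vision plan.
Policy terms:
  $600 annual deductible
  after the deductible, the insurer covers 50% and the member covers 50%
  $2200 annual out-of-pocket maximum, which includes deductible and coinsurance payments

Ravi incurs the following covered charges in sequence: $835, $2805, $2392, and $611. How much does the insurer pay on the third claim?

$2312

Claim 1 — $835: $600 to deductible, leaving $235; coinsurance $235 × 50% = $117.50. Member pays $717.50; OOP now $717.50. Plan pays $835 − $717.50 = $117.50.
Claim 2 — $2805: 50% coinsurance on $2805 = $1402.50. Cost to member: $1402.50. OOP to date $2120. Plan pays $2805 − $1402.50 = $1402.50.
Claim 3 — $2392: deductible met; 50% of $2392 = $1196. OOP would hit $3316 > $2200, so the cap limits the member to $2200 − $2120 = $80. Insurer: $2392 − $80 = $2312.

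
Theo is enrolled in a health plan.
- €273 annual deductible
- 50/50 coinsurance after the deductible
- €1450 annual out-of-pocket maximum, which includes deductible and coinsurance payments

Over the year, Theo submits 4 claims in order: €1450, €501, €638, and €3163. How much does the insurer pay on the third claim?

€319

#1 (€1450): €273 finishes the deductible; €1177 goes to coinsurance; 50% of €1177 = €588.50. Cost to patient: €861.50. OOP to date €861.50. Plan pays €1450 − €861.50 = €588.50.
#2 (€501): deductible already satisfied, so patient's share is 50% × €501 = €250.50. Patient pays €250.50; OOP now €1112. Insurer: €501 − €250.50 = €250.50.
#3 (€638): 50% coinsurance on €638 = €319. Cost to patient: €319. OOP to date €1431. Insurer: €638 − €319 = €319.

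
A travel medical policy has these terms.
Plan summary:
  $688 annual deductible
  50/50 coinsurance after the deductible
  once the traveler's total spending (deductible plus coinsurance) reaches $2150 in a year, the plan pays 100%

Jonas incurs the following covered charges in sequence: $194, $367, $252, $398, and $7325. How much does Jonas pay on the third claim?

$189.50

#1 ($194): entire amount goes to the deductible. Traveler pays $194; OOP now $194.
#2 ($367): all of it applies to the deductible. Traveler pays $367; OOP now $561.
#3 ($252): $127 to deductible, leaving $125; 50% of $125 = $62.50. Cost to traveler: $189.50. OOP to date $750.50.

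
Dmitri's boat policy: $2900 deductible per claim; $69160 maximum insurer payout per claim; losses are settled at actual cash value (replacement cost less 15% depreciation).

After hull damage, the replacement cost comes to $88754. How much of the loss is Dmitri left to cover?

At 15% depreciation, ACV = $88754 − $13313.10 = $75440.90.
Subtract the deductible: $75440.90 − $2900 = $72540.90.
The $69160 per-incident cap binds; insurer pays $69160.
Owner's share is the uncovered remainder: $88754 − $69160 = $19594.

$19594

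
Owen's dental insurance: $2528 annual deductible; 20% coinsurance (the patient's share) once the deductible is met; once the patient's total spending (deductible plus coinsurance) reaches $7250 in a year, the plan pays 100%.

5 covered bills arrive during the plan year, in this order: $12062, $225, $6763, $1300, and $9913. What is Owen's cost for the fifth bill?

$1157.60

Bill 1, $12062: $2528 to deductible, leaving $9534; patient's 20% is $1906.80. Patient owes $4434.80 (running OOP $4434.80).
Bill 2, $225: deductible met; 20% of $225 = $45. Patient pays $45; OOP now $4479.80.
Bill 3, $6763: deductible already satisfied, so patient's share is 20% × $6763 = $1352.60. Cost to patient: $1352.60. OOP to date $5832.40.
Bill 4, $1300: 20% coinsurance on $1300 = $260. Cost to patient: $260. OOP to date $6092.40.
Bill 5, $9913: deductible already satisfied, so patient's share is 20% × $9913 = $1982.60. That would push OOP to $8075, over the $7250 cap, so patient pays $7250 − $6092.40 = $1157.60.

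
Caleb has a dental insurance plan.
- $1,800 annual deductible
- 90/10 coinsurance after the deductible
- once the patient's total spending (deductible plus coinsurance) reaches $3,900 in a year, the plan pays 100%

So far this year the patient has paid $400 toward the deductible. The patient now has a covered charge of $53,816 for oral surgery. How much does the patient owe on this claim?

$3,500

$400 of the $1,800 deductible is already met, leaving $1,400.
That leaves $53,816 − $1,400 = $52,416 for coinsurance.
Coinsurance: $52,416 × 10% = $5,241.60.
Patient responsibility before any cap: $1,400 + $5,241.60 = $6,641.60.
Adding $6,641.60 to the $400 already spent would give $7,041.60, which exceeds the $3,900 cap; the patient pays just $3,900 − $400 = $3,500.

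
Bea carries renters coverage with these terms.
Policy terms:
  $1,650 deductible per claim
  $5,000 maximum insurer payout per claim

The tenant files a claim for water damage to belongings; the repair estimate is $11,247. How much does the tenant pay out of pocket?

$6,247

Subtract the deductible: $11,247 − $1,650 = $9,597.
The $5,000 per-incident cap binds; insurer pays $5,000.
Out of pocket: $11,247 − $5,000 = $6,247.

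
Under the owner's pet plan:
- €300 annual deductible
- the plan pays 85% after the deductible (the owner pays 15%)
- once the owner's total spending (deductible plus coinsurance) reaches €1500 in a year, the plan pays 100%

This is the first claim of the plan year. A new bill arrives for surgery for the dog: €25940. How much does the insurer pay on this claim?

€24440

Deductible not yet touched, so the first €300 of the bill goes to the deductible.
The remaining €25640 (= €25940 − €300) moves to coinsurance.
Coinsurance: €25640 × 15% = €3846.
So the owner owes €300 + €3846 = €4146 before any cap.
That would bring total out-of-pocket to €4146, past the €1500 cap. The owner is capped at €1500 − €0 = €1500 on this claim.
Insurer pays the balance: €25940 − €1500 = €24440.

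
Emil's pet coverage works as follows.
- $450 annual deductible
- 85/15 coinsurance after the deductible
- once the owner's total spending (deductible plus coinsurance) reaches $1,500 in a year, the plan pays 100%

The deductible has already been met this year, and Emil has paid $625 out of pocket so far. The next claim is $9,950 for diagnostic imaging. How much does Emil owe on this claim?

The deductible is already satisfied, so the full bill goes to coinsurance.
Coinsurance: $9,950 × 15% = $1,492.50.
Adding $1,492.50 to the $625 already spent would give $2,117.50, which exceeds the $1,500 cap; the owner pays just $1,500 − $625 = $875.

$875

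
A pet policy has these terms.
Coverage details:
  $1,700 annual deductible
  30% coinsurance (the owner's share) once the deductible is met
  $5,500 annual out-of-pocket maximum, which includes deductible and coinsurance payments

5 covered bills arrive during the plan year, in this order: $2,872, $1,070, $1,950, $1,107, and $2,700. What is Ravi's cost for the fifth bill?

Claim 1 — $2,872: deductible takes $1,700, $1,172 remains; 30% of $1,172 = $351.60. Cost to owner: $2,051.60. OOP to date $2,051.60.
Claim 2 — $1,070: 30% coinsurance on $1,070 = $321. Cost to owner: $321. OOP to date $2,372.60.
Claim 3 — $1,950: deductible already satisfied, so owner's share is 30% × $1,950 = $585. Owner owes $585 (running OOP $2,957.60).
Claim 4 — $1,107: 30% coinsurance on $1,107 = $332.10. Owner pays $332.10; OOP now $3,289.70.
Claim 5 — $2,700: 30% coinsurance on $2,700 = $810. Owner pays $810; OOP now $4,099.70.

$810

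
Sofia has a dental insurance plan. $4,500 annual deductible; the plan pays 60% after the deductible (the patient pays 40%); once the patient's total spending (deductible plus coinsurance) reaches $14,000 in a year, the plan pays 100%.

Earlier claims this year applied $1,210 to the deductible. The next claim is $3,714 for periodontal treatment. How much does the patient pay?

$3,459.60

Deductible still to meet: $4,500 − $1,210 = $3,290.
After the $3,290 deductible portion, $3,714 − $3,290 = $424 is subject to coinsurance.
40% of $424 = $169.60 falls to the patient.
That puts the patient's cost at $3,290 + $169.60 = $3,459.60 before any cap.
Total out-of-pocket so far would be $1,210 + $3,459.60 = $4,669.60, below the $14,000 cap — no reduction.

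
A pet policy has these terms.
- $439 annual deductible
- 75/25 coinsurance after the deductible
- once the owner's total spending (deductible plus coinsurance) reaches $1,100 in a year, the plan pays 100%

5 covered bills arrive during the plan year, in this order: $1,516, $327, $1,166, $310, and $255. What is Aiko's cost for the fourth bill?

$18.50

Bill 1, $1,516: $439 finishes the deductible; $1,077 goes to coinsurance; coinsurance $1,077 × 25% = $269.25. Cost to owner: $708.25. OOP to date $708.25.
Bill 2, $327: deductible met; 25% of $327 = $81.75. Cost to owner: $81.75. OOP to date $790.
Bill 3, $1,166: deductible already satisfied, so owner's share is 25% × $1,166 = $291.50. Cost to owner: $291.50. OOP to date $1,081.50.
Bill 4, $310: 25% coinsurance on $310 = $77.50. That would push OOP to $1,159, over the $1,100 cap, so owner pays $1,100 − $1,081.50 = $18.50.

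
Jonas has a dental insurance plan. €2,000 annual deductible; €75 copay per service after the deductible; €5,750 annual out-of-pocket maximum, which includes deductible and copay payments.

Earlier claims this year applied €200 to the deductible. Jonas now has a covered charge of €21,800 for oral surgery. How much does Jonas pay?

Deductible still to meet: €2,000 − €200 = €1,800.
The remaining €20,000 (= €21,800 − €1,800) moves to the copay.
Copay on this service: €75.
That puts the patient's cost at €1,800 + €75 = €1,875 before any cap.
Total out-of-pocket so far would be €200 + €1,875 = €2,075, below the €5,750 cap — no reduction.

€1,875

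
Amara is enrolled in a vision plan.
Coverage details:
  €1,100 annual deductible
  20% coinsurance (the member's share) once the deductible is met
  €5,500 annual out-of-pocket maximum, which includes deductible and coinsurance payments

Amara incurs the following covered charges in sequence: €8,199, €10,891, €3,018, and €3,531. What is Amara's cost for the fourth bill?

€198.40

Bill 1, €8,199: €1,100 finishes the deductible; €7,099 goes to coinsurance; member's 20% is €1,419.80. Member owes €2,519.80 (running OOP €2,519.80).
Bill 2, €10,891: 20% coinsurance on €10,891 = €2,178.20. Cost to member: €2,178.20. OOP to date €4,698.
Bill 3, €3,018: 20% coinsurance on €3,018 = €603.60. Member owes €603.60 (running OOP €5,301.60).
Bill 4, €3,531: deductible already satisfied, so member's share is 20% × €3,531 = €706.20. OOP would hit €6,007.80 > €5,500, so the cap limits the member to €5,500 − €5,301.60 = €198.40.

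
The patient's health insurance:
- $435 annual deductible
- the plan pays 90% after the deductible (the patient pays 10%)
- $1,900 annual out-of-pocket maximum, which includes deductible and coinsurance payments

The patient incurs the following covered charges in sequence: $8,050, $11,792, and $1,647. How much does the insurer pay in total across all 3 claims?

$19,589

Claim 1 ($8,050): deductible takes $435, $7,615 remains; coinsurance $7,615 × 10% = $761.50. Patient pays $1,196.50; OOP now $1,196.50. Plan pays $8,050 − $1,196.50 = $6,853.50.
Claim 2 ($11,792): deductible already satisfied, so patient's share is 10% × $11,792 = $1,179.20. That would push OOP to $2,375.70, over the $1,900 cap, so patient pays $1,900 − $1,196.50 = $703.50. Plan pays $11,792 − $703.50 = $11,088.50.
Claim 3 ($1,647): 10% coinsurance on $1,647 = $164.70. OOP would hit $2,064.70 > $1,900, so the cap limits the patient to $1,900 − $1,900 = $0. Plan pays $1,647 − $0 = $1,647.
Insurer total = bills − patient's total = $21,489 − $1,900 = $19,589.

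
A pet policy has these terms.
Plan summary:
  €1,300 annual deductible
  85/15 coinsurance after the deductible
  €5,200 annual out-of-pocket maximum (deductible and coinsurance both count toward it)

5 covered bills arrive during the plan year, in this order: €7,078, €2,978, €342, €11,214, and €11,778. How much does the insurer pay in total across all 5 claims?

Claim 1 — €7,078: €1,300 to deductible, leaving €5,778; 15% of €5,778 = €866.70. Owner owes €2,166.70 (running OOP €2,166.70). Insurer: €7,078 − €2,166.70 = €4,911.30.
Claim 2 — €2,978: deductible already satisfied, so owner's share is 15% × €2,978 = €446.70. Owner owes €446.70 (running OOP €2,613.40). Insurer: €2,978 − €446.70 = €2,531.30.
Claim 3 — €342: 15% coinsurance on €342 = €51.30. Owner pays €51.30; OOP now €2,664.70. Plan pays €342 − €51.30 = €290.70.
Claim 4 — €11,214: 15% coinsurance on €11,214 = €1,682.10. Cost to owner: €1,682.10. OOP to date €4,346.80. Plan pays €11,214 − €1,682.10 = €9,531.90.
Claim 5 — €11,778: deductible already satisfied, so owner's share is 15% × €11,778 = €1,766.70. Adding that to €4,346.80 gives €6,113.50, past the €5,200 cap; owner pays only €5,200 − €4,346.80 = €853.20. Plan pays €11,778 − €853.20 = €10,924.80.
Insurer total: €4,911.30 + €2,531.30 + €290.70 + €9,531.90 + €10,924.80 = €28,190.

€28,190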